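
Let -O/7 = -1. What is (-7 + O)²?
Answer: 0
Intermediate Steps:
O = 7 (O = -7*(-1) = 7)
(-7 + O)² = (-7 + 7)² = 0² = 0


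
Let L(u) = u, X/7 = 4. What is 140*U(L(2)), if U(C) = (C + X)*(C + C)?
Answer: 16800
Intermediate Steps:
X = 28 (X = 7*4 = 28)
U(C) = 2*C*(28 + C) (U(C) = (C + 28)*(C + C) = (28 + C)*(2*C) = 2*C*(28 + C))
140*U(L(2)) = 140*(2*2*(28 + 2)) = 140*(2*2*30) = 140*120 = 16800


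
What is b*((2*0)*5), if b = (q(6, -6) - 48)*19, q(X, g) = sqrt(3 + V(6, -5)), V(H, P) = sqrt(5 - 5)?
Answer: 0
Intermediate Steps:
V(H, P) = 0 (V(H, P) = sqrt(0) = 0)
q(X, g) = sqrt(3) (q(X, g) = sqrt(3 + 0) = sqrt(3))
b = -912 + 19*sqrt(3) (b = (sqrt(3) - 48)*19 = (-48 + sqrt(3))*19 = -912 + 19*sqrt(3) ≈ -879.09)
b*((2*0)*5) = (-912 + 19*sqrt(3))*((2*0)*5) = (-912 + 19*sqrt(3))*(0*5) = (-912 + 19*sqrt(3))*0 = 0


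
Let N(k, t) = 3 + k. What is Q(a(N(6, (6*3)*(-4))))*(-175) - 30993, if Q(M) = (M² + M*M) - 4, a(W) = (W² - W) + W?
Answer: -2326643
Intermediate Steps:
a(W) = W²
Q(M) = -4 + 2*M² (Q(M) = (M² + M²) - 4 = 2*M² - 4 = -4 + 2*M²)
Q(a(N(6, (6*3)*(-4))))*(-175) - 30993 = (-4 + 2*((3 + 6)²)²)*(-175) - 30993 = (-4 + 2*(9²)²)*(-175) - 30993 = (-4 + 2*81²)*(-175) - 30993 = (-4 + 2*6561)*(-175) - 30993 = (-4 + 13122)*(-175) - 30993 = 13118*(-175) - 30993 = -2295650 - 30993 = -2326643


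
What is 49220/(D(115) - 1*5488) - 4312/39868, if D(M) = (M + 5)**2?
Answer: 120242151/22206476 ≈ 5.4147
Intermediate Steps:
D(M) = (5 + M)**2
49220/(D(115) - 1*5488) - 4312/39868 = 49220/((5 + 115)**2 - 1*5488) - 4312/39868 = 49220/(120**2 - 5488) - 4312*1/39868 = 49220/(14400 - 5488) - 1078/9967 = 49220/8912 - 1078/9967 = 49220*(1/8912) - 1078/9967 = 12305/2228 - 1078/9967 = 120242151/22206476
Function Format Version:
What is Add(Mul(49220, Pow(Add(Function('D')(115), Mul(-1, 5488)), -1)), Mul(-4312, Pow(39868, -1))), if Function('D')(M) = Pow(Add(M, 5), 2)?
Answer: Rational(120242151, 22206476) ≈ 5.4147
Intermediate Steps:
Function('D')(M) = Pow(Add(5, M), 2)
Add(Mul(49220, Pow(Add(Function('D')(115), Mul(-1, 5488)), -1)), Mul(-4312, Pow(39868, -1))) = Add(Mul(49220, Pow(Add(Pow(Add(5, 115), 2), Mul(-1, 5488)), -1)), Mul(-4312, Pow(39868, -1))) = Add(Mul(49220, Pow(Add(Pow(120, 2), -5488), -1)), Mul(-4312, Rational(1, 39868))) = Add(Mul(49220, Pow(Add(14400, -5488), -1)), Rational(-1078, 9967)) = Add(Mul(49220, Pow(8912, -1)), Rational(-1078, 9967)) = Add(Mul(49220, Rational(1, 8912)), Rational(-1078, 9967)) = Add(Rational(12305, 2228), Rational(-1078, 9967)) = Rational(120242151, 22206476)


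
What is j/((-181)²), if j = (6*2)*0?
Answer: 0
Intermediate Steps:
j = 0 (j = 12*0 = 0)
j/((-181)²) = 0/((-181)²) = 0/32761 = 0*(1/32761) = 0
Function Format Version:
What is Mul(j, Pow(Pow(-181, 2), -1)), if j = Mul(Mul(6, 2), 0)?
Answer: 0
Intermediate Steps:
j = 0 (j = Mul(12, 0) = 0)
Mul(j, Pow(Pow(-181, 2), -1)) = Mul(0, Pow(Pow(-181, 2), -1)) = Mul(0, Pow(32761, -1)) = Mul(0, Rational(1, 32761)) = 0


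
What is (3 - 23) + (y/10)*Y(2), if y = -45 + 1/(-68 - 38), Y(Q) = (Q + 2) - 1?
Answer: -35513/1060 ≈ -33.503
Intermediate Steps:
Y(Q) = 1 + Q (Y(Q) = (2 + Q) - 1 = 1 + Q)
y = -4771/106 (y = -45 + 1/(-106) = -45 - 1/106 = -4771/106 ≈ -45.009)
(3 - 23) + (y/10)*Y(2) = (3 - 23) + (-4771/106/10)*(1 + 2) = -20 - 4771/106*⅒*3 = -20 - 4771/1060*3 = -20 - 14313/1060 = -35513/1060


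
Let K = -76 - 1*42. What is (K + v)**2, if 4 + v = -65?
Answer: 34969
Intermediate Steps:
v = -69 (v = -4 - 65 = -69)
K = -118 (K = -76 - 42 = -118)
(K + v)**2 = (-118 - 69)**2 = (-187)**2 = 34969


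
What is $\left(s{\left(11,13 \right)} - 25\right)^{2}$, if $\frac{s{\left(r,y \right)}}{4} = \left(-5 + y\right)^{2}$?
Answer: $53361$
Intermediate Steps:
$s{\left(r,y \right)} = 4 \left(-5 + y\right)^{2}$
$\left(s{\left(11,13 \right)} - 25\right)^{2} = \left(4 \left(-5 + 13\right)^{2} - 25\right)^{2} = \left(4 \cdot 8^{2} - 25\right)^{2} = \left(4 \cdot 64 - 25\right)^{2} = \left(256 - 25\right)^{2} = 231^{2} = 53361$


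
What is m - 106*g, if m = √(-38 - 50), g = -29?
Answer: 3074 + 2*I*√22 ≈ 3074.0 + 9.3808*I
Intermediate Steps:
m = 2*I*√22 (m = √(-88) = 2*I*√22 ≈ 9.3808*I)
m - 106*g = 2*I*√22 - 106*(-29) = 2*I*√22 + 3074 = 3074 + 2*I*√22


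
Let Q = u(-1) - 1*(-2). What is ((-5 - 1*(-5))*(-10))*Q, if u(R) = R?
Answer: 0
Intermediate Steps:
Q = 1 (Q = -1 - 1*(-2) = -1 + 2 = 1)
((-5 - 1*(-5))*(-10))*Q = ((-5 - 1*(-5))*(-10))*1 = ((-5 + 5)*(-10))*1 = (0*(-10))*1 = 0*1 = 0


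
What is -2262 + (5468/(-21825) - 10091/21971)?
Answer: -1085007997153/479517075 ≈ -2262.7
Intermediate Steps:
-2262 + (5468/(-21825) - 10091/21971) = -2262 + (5468*(-1/21825) - 10091*1/21971) = -2262 + (-5468/21825 - 10091/21971) = -2262 - 340373503/479517075 = -1085007997153/479517075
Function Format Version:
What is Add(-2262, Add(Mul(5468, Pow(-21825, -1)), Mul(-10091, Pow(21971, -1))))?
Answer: Rational(-1085007997153, 479517075) ≈ -2262.7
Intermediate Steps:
Add(-2262, Add(Mul(5468, Pow(-21825, -1)), Mul(-10091, Pow(21971, -1)))) = Add(-2262, Add(Mul(5468, Rational(-1, 21825)), Mul(-10091, Rational(1, 21971)))) = Add(-2262, Add(Rational(-5468, 21825), Rational(-10091, 21971))) = Add(-2262, Rational(-340373503, 479517075)) = Rational(-1085007997153, 479517075)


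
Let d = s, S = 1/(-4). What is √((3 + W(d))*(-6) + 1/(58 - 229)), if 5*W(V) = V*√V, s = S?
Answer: √(-5850100 + 48735*I)/570 ≈ 0.017675 + 4.2434*I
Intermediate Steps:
S = -¼ ≈ -0.25000
s = -¼ ≈ -0.25000
d = -¼ ≈ -0.25000
W(V) = V^(3/2)/5 (W(V) = (V*√V)/5 = V^(3/2)/5)
√((3 + W(d))*(-6) + 1/(58 - 229)) = √((3 + (-¼)^(3/2)/5)*(-6) + 1/(58 - 229)) = √((3 + (-I/8)/5)*(-6) + 1/(-171)) = √((3 - I/40)*(-6) - 1/171) = √((-18 + 3*I/20) - 1/171) = √(-3079/171 + 3*I/20)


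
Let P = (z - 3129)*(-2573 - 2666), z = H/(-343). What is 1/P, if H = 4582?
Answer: 343/5646746131 ≈ 6.0743e-8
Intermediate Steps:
z = -4582/343 (z = 4582/(-343) = 4582*(-1/343) = -4582/343 ≈ -13.359)
P = 5646746131/343 (P = (-4582/343 - 3129)*(-2573 - 2666) = -1077829/343*(-5239) = 5646746131/343 ≈ 1.6463e+7)
1/P = 1/(5646746131/343) = 343/5646746131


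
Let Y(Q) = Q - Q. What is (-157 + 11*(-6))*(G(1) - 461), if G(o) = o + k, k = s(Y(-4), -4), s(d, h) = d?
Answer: 102580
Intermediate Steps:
Y(Q) = 0
k = 0
G(o) = o (G(o) = o + 0 = o)
(-157 + 11*(-6))*(G(1) - 461) = (-157 + 11*(-6))*(1 - 461) = (-157 - 66)*(-460) = -223*(-460) = 102580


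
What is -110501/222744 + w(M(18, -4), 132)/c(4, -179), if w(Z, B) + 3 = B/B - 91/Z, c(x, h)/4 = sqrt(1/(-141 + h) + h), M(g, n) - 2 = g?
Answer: -110501/222744 + 131*I*sqrt(5845)/81830 ≈ -0.49609 + 0.12239*I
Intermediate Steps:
M(g, n) = 2 + g
c(x, h) = 4*sqrt(h + 1/(-141 + h)) (c(x, h) = 4*sqrt(1/(-141 + h) + h) = 4*sqrt(h + 1/(-141 + h)))
w(Z, B) = -2 - 91/Z (w(Z, B) = -3 + (B/B - 91/Z) = -3 + (1 - 91/Z) = -2 - 91/Z)
-110501/222744 + w(M(18, -4), 132)/c(4, -179) = -110501/222744 + (-2 - 91/(2 + 18))/((4*sqrt((1 - 179*(-141 - 179))/(-141 - 179)))) = -110501*1/222744 + (-2 - 91/20)/((4*sqrt((1 - 179*(-320))/(-320)))) = -110501/222744 + (-2 - 91*1/20)/((4*sqrt(-(1 + 57280)/320))) = -110501/222744 + (-2 - 91/20)/((4*sqrt(-1/320*57281))) = -110501/222744 - 131*(-2*I*sqrt(5845)/8183)/20 = -110501/222744 - (-131)*I*sqrt(5845)/81830 = -110501/222744 + 131*I*sqrt(5845)/81830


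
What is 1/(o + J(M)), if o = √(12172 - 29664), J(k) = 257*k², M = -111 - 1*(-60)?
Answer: 668457/446834778341 - 2*I*√4373/446834778341 ≈ 1.496e-6 - 2.9599e-10*I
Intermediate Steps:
M = -51 (M = -111 + 60 = -51)
o = 2*I*√4373 (o = √(-17492) = 2*I*√4373 ≈ 132.26*I)
1/(o + J(M)) = 1/(2*I*√4373 + 257*(-51)²) = 1/(2*I*√4373 + 257*2601) = 1/(2*I*√4373 + 668457) = 1/(668457 + 2*I*√4373)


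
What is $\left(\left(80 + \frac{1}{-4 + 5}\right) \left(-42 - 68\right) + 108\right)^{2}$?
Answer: $77475204$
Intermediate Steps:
$\left(\left(80 + \frac{1}{-4 + 5}\right) \left(-42 - 68\right) + 108\right)^{2} = \left(\left(80 + 1^{-1}\right) \left(-110\right) + 108\right)^{2} = \left(\left(80 + 1\right) \left(-110\right) + 108\right)^{2} = \left(81 \left(-110\right) + 108\right)^{2} = \left(-8910 + 108\right)^{2} = \left(-8802\right)^{2} = 77475204$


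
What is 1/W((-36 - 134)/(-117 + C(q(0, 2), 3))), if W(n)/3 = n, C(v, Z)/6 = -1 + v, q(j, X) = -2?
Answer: 9/34 ≈ 0.26471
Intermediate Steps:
C(v, Z) = -6 + 6*v (C(v, Z) = 6*(-1 + v) = -6 + 6*v)
W(n) = 3*n
1/W((-36 - 134)/(-117 + C(q(0, 2), 3))) = 1/(3*((-36 - 134)/(-117 + (-6 + 6*(-2))))) = 1/(3*(-170/(-117 + (-6 - 12)))) = 1/(3*(-170/(-117 - 18))) = 1/(3*(-170/(-135))) = 1/(3*(-170*(-1/135))) = 1/(3*(34/27)) = 1/(34/9) = 9/34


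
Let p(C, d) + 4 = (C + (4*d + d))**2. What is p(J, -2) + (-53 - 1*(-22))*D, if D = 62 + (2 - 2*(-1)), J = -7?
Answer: -1761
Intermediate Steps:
D = 66 (D = 62 + (2 + 2) = 62 + 4 = 66)
p(C, d) = -4 + (C + 5*d)**2 (p(C, d) = -4 + (C + (4*d + d))**2 = -4 + (C + 5*d)**2)
p(J, -2) + (-53 - 1*(-22))*D = (-4 + (-7 + 5*(-2))**2) + (-53 - 1*(-22))*66 = (-4 + (-7 - 10)**2) + (-53 + 22)*66 = (-4 + (-17)**2) - 31*66 = (-4 + 289) - 2046 = 285 - 2046 = -1761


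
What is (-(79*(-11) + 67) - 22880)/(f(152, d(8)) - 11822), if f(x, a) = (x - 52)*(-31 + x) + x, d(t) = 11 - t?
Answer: -11039/215 ≈ -51.344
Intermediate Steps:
f(x, a) = x + (-52 + x)*(-31 + x) (f(x, a) = (-52 + x)*(-31 + x) + x = x + (-52 + x)*(-31 + x))
(-(79*(-11) + 67) - 22880)/(f(152, d(8)) - 11822) = (-(79*(-11) + 67) - 22880)/((1612 + 152² - 82*152) - 11822) = (-(-869 + 67) - 22880)/((1612 + 23104 - 12464) - 11822) = (-1*(-802) - 22880)/(12252 - 11822) = (802 - 22880)/430 = -22078*1/430 = -11039/215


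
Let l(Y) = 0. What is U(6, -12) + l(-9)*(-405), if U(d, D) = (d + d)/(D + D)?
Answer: -1/2 ≈ -0.50000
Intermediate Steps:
U(d, D) = d/D (U(d, D) = (2*d)/((2*D)) = (2*d)*(1/(2*D)) = d/D)
U(6, -12) + l(-9)*(-405) = 6/(-12) + 0*(-405) = 6*(-1/12) + 0 = -1/2 + 0 = -1/2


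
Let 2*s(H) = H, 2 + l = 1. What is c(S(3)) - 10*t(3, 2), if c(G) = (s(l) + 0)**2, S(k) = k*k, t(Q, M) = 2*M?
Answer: -159/4 ≈ -39.750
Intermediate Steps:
l = -1 (l = -2 + 1 = -1)
s(H) = H/2
S(k) = k**2
c(G) = 1/4 (c(G) = ((1/2)*(-1) + 0)**2 = (-1/2 + 0)**2 = (-1/2)**2 = 1/4)
c(S(3)) - 10*t(3, 2) = 1/4 - 20*2 = 1/4 - 10*4 = 1/4 - 40 = -159/4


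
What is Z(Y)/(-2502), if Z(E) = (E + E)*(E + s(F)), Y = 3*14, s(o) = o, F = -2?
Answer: -560/417 ≈ -1.3429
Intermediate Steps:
Y = 42
Z(E) = 2*E*(-2 + E) (Z(E) = (E + E)*(E - 2) = (2*E)*(-2 + E) = 2*E*(-2 + E))
Z(Y)/(-2502) = (2*42*(-2 + 42))/(-2502) = (2*42*40)*(-1/2502) = 3360*(-1/2502) = -560/417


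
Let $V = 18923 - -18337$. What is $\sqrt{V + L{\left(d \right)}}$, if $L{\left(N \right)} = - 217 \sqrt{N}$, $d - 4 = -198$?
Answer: $\sqrt{37260 - 217 i \sqrt{194}} \approx 193.19 - 7.8226 i$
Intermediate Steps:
$d = -194$ ($d = 4 - 198 = -194$)
$V = 37260$ ($V = 18923 + 18337 = 37260$)
$\sqrt{V + L{\left(d \right)}} = \sqrt{37260 - 217 \sqrt{-194}} = \sqrt{37260 - 217 i \sqrt{194}}$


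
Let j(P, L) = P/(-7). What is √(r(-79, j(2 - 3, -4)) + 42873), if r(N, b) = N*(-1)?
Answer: 2*√10738 ≈ 207.25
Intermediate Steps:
j(P, L) = -P/7 (j(P, L) = P*(-⅐) = -P/7)
r(N, b) = -N
√(r(-79, j(2 - 3, -4)) + 42873) = √(-1*(-79) + 42873) = √(79 + 42873) = √42952 = 2*√10738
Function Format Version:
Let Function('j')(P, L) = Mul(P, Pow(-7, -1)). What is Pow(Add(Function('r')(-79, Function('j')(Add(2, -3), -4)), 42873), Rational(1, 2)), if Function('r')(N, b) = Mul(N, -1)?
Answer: Mul(2, Pow(10738, Rational(1, 2))) ≈ 207.25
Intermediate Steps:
Function('j')(P, L) = Mul(Rational(-1, 7), P) (Function('j')(P, L) = Mul(P, Rational(-1, 7)) = Mul(Rational(-1, 7), P))
Function('r')(N, b) = Mul(-1, N)
Pow(Add(Function('r')(-79, Function('j')(Add(2, -3), -4)), 42873), Rational(1, 2)) = Pow(Add(Mul(-1, -79), 42873), Rational(1, 2)) = Pow(Add(79, 42873), Rational(1, 2)) = Pow(42952, Rational(1, 2)) = Mul(2, Pow(10738, Rational(1, 2)))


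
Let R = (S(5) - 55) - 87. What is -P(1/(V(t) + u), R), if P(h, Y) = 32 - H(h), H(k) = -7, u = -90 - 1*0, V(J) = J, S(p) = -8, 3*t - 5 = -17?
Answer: -39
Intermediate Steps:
t = -4 (t = 5/3 + (⅓)*(-17) = 5/3 - 17/3 = -4)
u = -90 (u = -90 + 0 = -90)
R = -150 (R = (-8 - 55) - 87 = -63 - 87 = -150)
P(h, Y) = 39 (P(h, Y) = 32 - 1*(-7) = 32 + 7 = 39)
-P(1/(V(t) + u), R) = -1*39 = -39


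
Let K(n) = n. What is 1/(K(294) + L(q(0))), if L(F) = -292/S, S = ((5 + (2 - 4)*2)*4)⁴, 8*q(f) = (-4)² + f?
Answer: 64/18743 ≈ 0.0034146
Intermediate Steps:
q(f) = 2 + f/8 (q(f) = ((-4)² + f)/8 = (16 + f)/8 = 2 + f/8)
S = 256 (S = ((5 - 2*2)*4)⁴ = ((5 - 4)*4)⁴ = (1*4)⁴ = 4⁴ = 256)
L(F) = -73/64 (L(F) = -292/256 = -292*1/256 = -73/64)
1/(K(294) + L(q(0))) = 1/(294 - 73/64) = 1/(18743/64) = 64/18743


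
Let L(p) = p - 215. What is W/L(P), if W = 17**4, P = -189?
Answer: -83521/404 ≈ -206.74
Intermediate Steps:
L(p) = -215 + p
W = 83521
W/L(P) = 83521/(-215 - 189) = 83521/(-404) = 83521*(-1/404) = -83521/404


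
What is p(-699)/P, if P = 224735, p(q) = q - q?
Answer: 0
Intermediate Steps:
p(q) = 0
p(-699)/P = 0/224735 = 0*(1/224735) = 0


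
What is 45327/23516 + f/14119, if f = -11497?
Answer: 369608461/332022404 ≈ 1.1132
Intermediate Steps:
45327/23516 + f/14119 = 45327/23516 - 11497/14119 = 369608461/332022404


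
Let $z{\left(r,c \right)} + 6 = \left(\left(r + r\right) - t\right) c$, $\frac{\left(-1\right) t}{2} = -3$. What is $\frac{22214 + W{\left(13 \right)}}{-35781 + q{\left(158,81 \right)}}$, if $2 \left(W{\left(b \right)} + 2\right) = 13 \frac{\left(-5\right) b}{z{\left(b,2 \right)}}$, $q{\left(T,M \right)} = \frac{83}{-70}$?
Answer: $- \frac{52834985}{85161602} \approx -0.62041$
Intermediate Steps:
$t = 6$ ($t = \left(-2\right) \left(-3\right) = 6$)
$q{\left(T,M \right)} = - \frac{83}{70}$ ($q{\left(T,M \right)} = 83 \left(- \frac{1}{70}\right) = - \frac{83}{70}$)
$z{\left(r,c \right)} = -6 + c \left(-6 + 2 r\right)$ ($z{\left(r,c \right)} = -6 + \left(\left(r + r\right) - 6\right) c = -6 + \left(2 r - 6\right) c = -6 + \left(-6 + 2 r\right) c = -6 + c \left(-6 + 2 r\right)$)
$W{\left(b \right)} = -2 - \frac{65 b}{2 \left(-18 + 4 b\right)}$ ($W{\left(b \right)} = -2 + \frac{13 \frac{\left(-5\right) b}{-6 - 12 + 2 \cdot 2 b}}{2} = -2 + \frac{13 \frac{\left(-5\right) b}{-6 - 12 + 4 b}}{2} = -2 + \frac{13 \frac{\left(-5\right) b}{-18 + 4 b}}{2} = -2 + \frac{13 \left(- \frac{5 b}{-18 + 4 b}\right)}{2} = -2 + \frac{\left(-65\right) b \frac{1}{-18 + 4 b}}{2} = -2 - \frac{65 b}{2 \left(-18 + 4 b\right)}$)
$\frac{22214 + W{\left(13 \right)}}{-35781 + q{\left(158,81 \right)}} = \frac{22214 + \frac{9 \left(8 - 117\right)}{4 \left(-9 + 2 \cdot 13\right)}}{-35781 - \frac{83}{70}} = \frac{22214 + \frac{9 \left(8 - 117\right)}{4 \left(-9 + 26\right)}}{- \frac{2504753}{70}} = \left(22214 + \frac{9}{4} \cdot \frac{1}{17} \left(-109\right)\right) \left(- \frac{70}{2504753}\right) = \left(22214 - \frac{981}{68}\right) \left(- \frac{70}{2504753}\right) = \frac{1509571}{68} \left(- \frac{70}{2504753}\right) = - \frac{52834985}{85161602}$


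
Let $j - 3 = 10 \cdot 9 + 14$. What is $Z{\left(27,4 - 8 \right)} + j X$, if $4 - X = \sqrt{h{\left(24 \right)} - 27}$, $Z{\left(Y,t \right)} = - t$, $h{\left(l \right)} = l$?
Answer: $432 - 107 i \sqrt{3} \approx 432.0 - 185.33 i$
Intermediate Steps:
$j = 107$ ($j = 3 + \left(10 \cdot 9 + 14\right) = 3 + \left(90 + 14\right) = 3 + 104 = 107$)
$X = 4 - i \sqrt{3}$ ($X = 4 - \sqrt{24 - 27} = 4 - \sqrt{-3} = 4 - i \sqrt{3} \approx 4.0 - 1.732 i$)
$Z{\left(27,4 - 8 \right)} + j X = - (4 - 8) + 107 \left(4 - i \sqrt{3}\right) = \left(-1\right) \left(-4\right) + \left(428 - 107 i \sqrt{3}\right) = 4 + \left(428 - 107 i \sqrt{3}\right) = 432 - 107 i \sqrt{3}$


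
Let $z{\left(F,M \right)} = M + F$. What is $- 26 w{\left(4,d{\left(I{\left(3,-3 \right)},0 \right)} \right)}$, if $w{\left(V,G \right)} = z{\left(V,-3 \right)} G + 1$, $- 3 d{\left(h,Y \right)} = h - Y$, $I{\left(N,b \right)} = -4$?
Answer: $- \frac{182}{3} \approx -60.667$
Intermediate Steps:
$z{\left(F,M \right)} = F + M$
$d{\left(h,Y \right)} = - \frac{h}{3} + \frac{Y}{3}$ ($d{\left(h,Y \right)} = - \frac{h - Y}{3} = - \frac{h}{3} + \frac{Y}{3}$)
$w{\left(V,G \right)} = 1 + G \left(-3 + V\right)$ ($w{\left(V,G \right)} = \left(V - 3\right) G + 1 = \left(-3 + V\right) G + 1 = G \left(-3 + V\right) + 1 = 1 + G \left(-3 + V\right)$)
$- 26 w{\left(4,d{\left(I{\left(3,-3 \right)},0 \right)} \right)} = - 26 \left(1 + \left(\left(- \frac{1}{3}\right) \left(-4\right) + \frac{1}{3} \cdot 0\right) \left(-3 + 4\right)\right) = - 26 \left(1 + \left(\frac{4}{3} + 0\right) 1\right) = - 26 \left(1 + \frac{4}{3} \cdot 1\right) = - 26 \left(1 + \frac{4}{3}\right) = \left(-26\right) \frac{7}{3} = - \frac{182}{3}$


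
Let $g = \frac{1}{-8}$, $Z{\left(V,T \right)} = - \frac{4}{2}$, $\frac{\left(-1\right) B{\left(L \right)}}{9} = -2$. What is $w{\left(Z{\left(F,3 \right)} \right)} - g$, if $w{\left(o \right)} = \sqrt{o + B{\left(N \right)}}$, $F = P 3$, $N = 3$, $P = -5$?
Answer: $\frac{33}{8} \approx 4.125$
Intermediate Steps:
$B{\left(L \right)} = 18$ ($B{\left(L \right)} = \left(-9\right) \left(-2\right) = 18$)
$F = -15$ ($F = \left(-5\right) 3 = -15$)
$Z{\left(V,T \right)} = -2$ ($Z{\left(V,T \right)} = \left(-4\right) \frac{1}{2} = -2$)
$g = - \frac{1}{8} \approx -0.125$
$w{\left(o \right)} = \sqrt{18 + o}$ ($w{\left(o \right)} = \sqrt{o + 18} = \sqrt{18 + o}$)
$w{\left(Z{\left(F,3 \right)} \right)} - g = \sqrt{18 - 2} - - \frac{1}{8} = \sqrt{16} + \frac{1}{8} = 4 + \frac{1}{8} = \frac{33}{8}$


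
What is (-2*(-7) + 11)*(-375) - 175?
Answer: -9550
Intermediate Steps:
(-2*(-7) + 11)*(-375) - 175 = (14 + 11)*(-375) - 175 = 25*(-375) - 175 = -9375 - 175 = -9550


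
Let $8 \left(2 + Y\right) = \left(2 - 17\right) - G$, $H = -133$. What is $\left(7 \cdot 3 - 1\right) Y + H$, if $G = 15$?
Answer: $-248$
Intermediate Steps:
$Y = - \frac{23}{4}$ ($Y = -2 + \frac{\left(2 - 17\right) - 15}{8} = -2 + \frac{-15 - 15}{8} = -2 + \frac{1}{8} \left(-30\right) = -2 - \frac{15}{4} = - \frac{23}{4} \approx -5.75$)
$\left(7 \cdot 3 - 1\right) Y + H = \left(7 \cdot 3 - 1\right) \left(- \frac{23}{4}\right) - 133 = \left(21 - 1\right) \left(- \frac{23}{4}\right) - 133 = 20 \left(- \frac{23}{4}\right) - 133 = -115 - 133 = -248$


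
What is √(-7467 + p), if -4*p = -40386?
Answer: √10518/2 ≈ 51.279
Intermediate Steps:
p = 20193/2 (p = -¼*(-40386) = 20193/2 ≈ 10097.)
√(-7467 + p) = √(-7467 + 20193/2) = √(5259/2) = √10518/2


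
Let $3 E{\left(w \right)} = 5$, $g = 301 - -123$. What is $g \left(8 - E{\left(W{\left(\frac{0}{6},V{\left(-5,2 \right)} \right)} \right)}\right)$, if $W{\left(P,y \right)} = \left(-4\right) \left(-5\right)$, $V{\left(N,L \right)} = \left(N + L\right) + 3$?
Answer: $\frac{8056}{3} \approx 2685.3$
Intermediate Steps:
$V{\left(N,L \right)} = 3 + L + N$ ($V{\left(N,L \right)} = \left(L + N\right) + 3 = 3 + L + N$)
$W{\left(P,y \right)} = 20$
$g = 424$ ($g = 301 + 123 = 424$)
$E{\left(w \right)} = \frac{5}{3}$ ($E{\left(w \right)} = \frac{1}{3} \cdot 5 = \frac{5}{3}$)
$g \left(8 - E{\left(W{\left(\frac{0}{6},V{\left(-5,2 \right)} \right)} \right)}\right) = 424 \left(8 - \frac{5}{3}\right) = 424 \cdot \frac{19}{3} = \frac{8056}{3}$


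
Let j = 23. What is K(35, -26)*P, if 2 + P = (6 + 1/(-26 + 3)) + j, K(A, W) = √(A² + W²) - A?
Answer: -21700/23 + 620*√1901/23 ≈ 231.84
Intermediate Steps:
P = 620/23 (P = -2 + ((6 + 1/(-26 + 3)) + 23) = -2 + ((6 + 1/(-23)) + 23) = -2 + ((6 - 1/23) + 23) = -2 + (137/23 + 23) = -2 + 666/23 = 620/23 ≈ 26.957)
K(35, -26)*P = (√(35² + (-26)²) - 1*35)*(620/23) = (√(1225 + 676) - 35)*(620/23) = (√1901 - 35)*(620/23) = (-35 + √1901)*(620/23) = -21700/23 + 620*√1901/23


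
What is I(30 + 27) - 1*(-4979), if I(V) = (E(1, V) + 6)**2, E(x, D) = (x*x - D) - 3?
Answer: 7788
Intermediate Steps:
E(x, D) = -3 + x**2 - D (E(x, D) = (x**2 - D) - 3 = -3 + x**2 - D)
I(V) = (4 - V)**2 (I(V) = ((-3 + 1**2 - V) + 6)**2 = ((-3 + 1 - V) + 6)**2 = ((-2 - V) + 6)**2 = (4 - V)**2)
I(30 + 27) - 1*(-4979) = (-4 + (30 + 27))**2 - 1*(-4979) = (-4 + 57)**2 + 4979 = 53**2 + 4979 = 2809 + 4979 = 7788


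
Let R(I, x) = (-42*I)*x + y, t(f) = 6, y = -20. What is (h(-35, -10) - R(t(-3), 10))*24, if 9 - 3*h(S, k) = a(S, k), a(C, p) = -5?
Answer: 61072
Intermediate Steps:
h(S, k) = 14/3 (h(S, k) = 3 - ⅓*(-5) = 3 + 5/3 = 14/3)
R(I, x) = -20 - 42*I*x (R(I, x) = (-42*I)*x - 20 = -42*I*x - 20 = -20 - 42*I*x)
(h(-35, -10) - R(t(-3), 10))*24 = (14/3 - (-20 - 42*6*10))*24 = (14/3 - (-20 - 2520))*24 = (14/3 - 1*(-2540))*24 = (14/3 + 2540)*24 = (7634/3)*24 = 61072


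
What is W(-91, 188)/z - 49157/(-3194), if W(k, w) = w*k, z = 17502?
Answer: 402851431/27950694 ≈ 14.413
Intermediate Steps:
W(k, w) = k*w
W(-91, 188)/z - 49157/(-3194) = -91*188/17502 - 49157/(-3194) = -17108*1/17502 - 49157*(-1/3194) = -8554/8751 + 49157/3194 = 402851431/27950694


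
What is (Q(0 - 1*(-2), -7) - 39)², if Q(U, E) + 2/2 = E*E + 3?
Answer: 144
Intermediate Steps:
Q(U, E) = 2 + E² (Q(U, E) = -1 + (E*E + 3) = -1 + (E² + 3) = -1 + (3 + E²) = 2 + E²)
(Q(0 - 1*(-2), -7) - 39)² = ((2 + (-7)²) - 39)² = ((2 + 49) - 39)² = (51 - 39)² = 12² = 144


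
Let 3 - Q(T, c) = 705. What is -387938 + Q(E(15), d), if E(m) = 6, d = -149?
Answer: -388640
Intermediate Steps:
Q(T, c) = -702 (Q(T, c) = 3 - 1*705 = 3 - 705 = -702)
-387938 + Q(E(15), d) = -387938 - 702 = -388640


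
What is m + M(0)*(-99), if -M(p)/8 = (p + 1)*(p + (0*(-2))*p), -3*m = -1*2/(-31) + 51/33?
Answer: -183/341 ≈ -0.53666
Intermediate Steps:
m = -183/341 (m = -(-1*2/(-31) + 51/33)/3 = -(-2*(-1/31) + 51*(1/33))/3 = -(2/31 + 17/11)/3 = -⅓*549/341 = -183/341 ≈ -0.53666)
M(p) = -8*p*(1 + p) (M(p) = -8*(p + 1)*(p + (0*(-2))*p) = -8*(1 + p)*(p + 0*p) = -8*(1 + p)*(p + 0) = -8*(1 + p)*p = -8*p*(1 + p))
m + M(0)*(-99) = -183/341 - 8*0*(1 + 0)*(-99) = -183/341 - 8*0*1*(-99) = -183/341 + 0*(-99) = -183/341 + 0 = -183/341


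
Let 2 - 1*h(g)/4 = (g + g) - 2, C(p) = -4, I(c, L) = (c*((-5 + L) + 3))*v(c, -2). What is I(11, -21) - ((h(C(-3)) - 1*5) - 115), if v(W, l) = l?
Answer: 578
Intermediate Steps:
I(c, L) = -2*c*(-2 + L) (I(c, L) = (c*((-5 + L) + 3))*(-2) = (c*(-2 + L))*(-2) = -2*c*(-2 + L))
h(g) = 16 - 8*g (h(g) = 8 - 4*((g + g) - 2) = 8 - 4*(2*g - 2) = 8 - 4*(-2 + 2*g) = 8 + (8 - 8*g) = 16 - 8*g)
I(11, -21) - ((h(C(-3)) - 1*5) - 115) = 2*11*(2 - 1*(-21)) - (((16 - 8*(-4)) - 1*5) - 115) = 2*11*(2 + 21) - (((16 + 32) - 5) - 115) = 2*11*23 - ((48 - 5) - 115) = 506 - (43 - 115) = 506 - 1*(-72) = 506 + 72 = 578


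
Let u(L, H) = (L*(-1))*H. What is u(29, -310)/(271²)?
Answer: 8990/73441 ≈ 0.12241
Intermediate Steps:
u(L, H) = -H*L (u(L, H) = (-L)*H = -H*L)
u(29, -310)/(271²) = (-1*(-310)*29)/(271²) = 8990/73441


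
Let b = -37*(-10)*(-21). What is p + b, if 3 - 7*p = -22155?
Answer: -32232/7 ≈ -4604.6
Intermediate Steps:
p = 22158/7 (p = 3/7 - ⅐*(-22155) = 3/7 + 3165 = 22158/7 ≈ 3165.4)
b = -7770 (b = 370*(-21) = -7770)
p + b = 22158/7 - 7770 = -32232/7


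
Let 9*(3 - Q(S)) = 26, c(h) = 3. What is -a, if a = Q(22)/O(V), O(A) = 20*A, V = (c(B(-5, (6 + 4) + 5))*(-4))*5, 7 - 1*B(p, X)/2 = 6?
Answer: 1/10800 ≈ 9.2593e-5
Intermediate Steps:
B(p, X) = 2 (B(p, X) = 14 - 2*6 = 14 - 12 = 2)
V = -60 (V = (3*(-4))*5 = -12*5 = -60)
Q(S) = ⅑ (Q(S) = 3 - ⅑*26 = 3 - 26/9 = ⅑)
a = -1/10800 (a = 1/(9*((20*(-60)))) = (⅑)/(-1200) = (⅑)*(-1/1200) = -1/10800 ≈ -9.2593e-5)
-a = -1*(-1/10800) = 1/10800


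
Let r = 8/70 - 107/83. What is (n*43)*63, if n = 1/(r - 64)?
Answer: -874405/21037 ≈ -41.565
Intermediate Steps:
r = -3413/2905 (r = 8*(1/70) - 107*1/83 = 4/35 - 107/83 = -3413/2905 ≈ -1.1749)
n = -2905/189333 (n = 1/(-3413/2905 - 64) = 1/(-189333/2905) = -2905/189333 ≈ -0.015343)
(n*43)*63 = -2905/189333*43*63 = -124915/189333*63 = -874405/21037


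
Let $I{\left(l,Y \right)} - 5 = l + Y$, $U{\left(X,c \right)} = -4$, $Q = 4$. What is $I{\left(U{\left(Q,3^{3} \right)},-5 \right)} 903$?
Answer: $-3612$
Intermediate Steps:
$I{\left(l,Y \right)} = 5 + Y + l$ ($I{\left(l,Y \right)} = 5 + \left(l + Y\right) = 5 + \left(Y + l\right) = 5 + Y + l$)
$I{\left(U{\left(Q,3^{3} \right)},-5 \right)} 903 = \left(5 - 5 - 4\right) 903 = \left(-4\right) 903 = -3612$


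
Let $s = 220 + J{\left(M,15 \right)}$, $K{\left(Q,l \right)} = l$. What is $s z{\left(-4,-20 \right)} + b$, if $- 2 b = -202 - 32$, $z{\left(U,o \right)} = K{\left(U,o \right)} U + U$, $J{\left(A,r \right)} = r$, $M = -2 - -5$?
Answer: $17977$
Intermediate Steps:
$M = 3$ ($M = -2 + 5 = 3$)
$z{\left(U,o \right)} = U + U o$ ($z{\left(U,o \right)} = o U + U = U o + U = U + U o$)
$b = 117$ ($b = - \frac{-202 - 32}{2} = \left(- \frac{1}{2}\right) \left(-234\right) = 117$)
$s = 235$ ($s = 220 + 15 = 235$)
$s z{\left(-4,-20 \right)} + b = 235 \left(- 4 \left(1 - 20\right)\right) + 117 = 235 \left(\left(-4\right) \left(-19\right)\right) + 117 = 235 \cdot 76 + 117 = 17860 + 117 = 17977$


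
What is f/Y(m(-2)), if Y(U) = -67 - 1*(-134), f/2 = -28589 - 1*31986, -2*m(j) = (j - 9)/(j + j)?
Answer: -121150/67 ≈ -1808.2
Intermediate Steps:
m(j) = -(-9 + j)/(4*j) (m(j) = -(j - 9)/(2*(j + j)) = -(-9 + j)/(2*(2*j)) = -(-9 + j)*1/(2*j)/2 = -(-9 + j)/(4*j))
f = -121150 (f = 2*(-28589 - 1*31986) = 2*(-28589 - 31986) = 2*(-60575) = -121150)
Y(U) = 67 (Y(U) = -67 + 134 = 67)
f/Y(m(-2)) = -121150/67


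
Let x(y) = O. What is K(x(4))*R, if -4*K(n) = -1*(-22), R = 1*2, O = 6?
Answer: -11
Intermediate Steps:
x(y) = 6
R = 2
K(n) = -11/2 (K(n) = -(-1)*(-22)/4 = -¼*22 = -11/2)
K(x(4))*R = -11/2*2 = -11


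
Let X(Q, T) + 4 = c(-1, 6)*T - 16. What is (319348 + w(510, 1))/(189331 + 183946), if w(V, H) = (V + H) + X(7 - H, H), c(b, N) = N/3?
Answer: 319841/373277 ≈ 0.85685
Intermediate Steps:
c(b, N) = N/3 (c(b, N) = N*(⅓) = N/3)
X(Q, T) = -20 + 2*T (X(Q, T) = -4 + (((⅓)*6)*T - 16) = -4 + (2*T - 16) = -4 + (-16 + 2*T) = -20 + 2*T)
w(V, H) = -20 + V + 3*H (w(V, H) = (V + H) + (-20 + 2*H) = (H + V) + (-20 + 2*H) = -20 + V + 3*H)
(319348 + w(510, 1))/(189331 + 183946) = (319348 + (-20 + 510 + 3*1))/(189331 + 183946) = (319348 + (-20 + 510 + 3))/373277 = (319348 + 493)*(1/373277) = 319841*(1/373277) = 319841/373277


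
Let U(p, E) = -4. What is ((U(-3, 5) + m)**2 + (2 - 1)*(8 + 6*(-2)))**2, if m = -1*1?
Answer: 441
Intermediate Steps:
m = -1
((U(-3, 5) + m)**2 + (2 - 1)*(8 + 6*(-2)))**2 = ((-4 - 1)**2 + (2 - 1)*(8 + 6*(-2)))**2 = ((-5)**2 + 1*(8 - 12))**2 = (25 + 1*(-4))**2 = (25 - 4)**2 = 21**2 = 441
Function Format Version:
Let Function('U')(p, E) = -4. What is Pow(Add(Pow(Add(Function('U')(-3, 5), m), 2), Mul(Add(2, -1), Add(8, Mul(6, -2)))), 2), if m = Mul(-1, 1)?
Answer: 441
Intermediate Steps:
m = -1
Pow(Add(Pow(Add(Function('U')(-3, 5), m), 2), Mul(Add(2, -1), Add(8, Mul(6, -2)))), 2) = Pow(Add(Pow(Add(-4, -1), 2), Mul(Add(2, -1), Add(8, Mul(6, -2)))), 2) = Pow(Add(Pow(-5, 2), Mul(1, Add(8, -12))), 2) = Pow(Add(25, Mul(1, -4)), 2) = Pow(Add(25, -4), 2) = Pow(21, 2) = 441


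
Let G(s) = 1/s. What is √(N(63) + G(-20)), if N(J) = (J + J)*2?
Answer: √25195/10 ≈ 15.873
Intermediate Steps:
N(J) = 4*J (N(J) = (2*J)*2 = 4*J)
√(N(63) + G(-20)) = √(4*63 + 1/(-20)) = √(252 - 1/20) = √(5039/20) = √25195/10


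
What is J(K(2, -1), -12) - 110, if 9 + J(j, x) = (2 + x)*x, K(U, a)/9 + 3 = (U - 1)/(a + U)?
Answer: 1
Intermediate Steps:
K(U, a) = -27 + 9*(-1 + U)/(U + a) (K(U, a) = -27 + 9*((U - 1)/(a + U)) = -27 + 9*((-1 + U)/(U + a)) = -27 + 9*(-1 + U)/(U + a))
J(j, x) = -9 + x*(2 + x) (J(j, x) = -9 + (2 + x)*x = -9 + x*(2 + x))
J(K(2, -1), -12) - 110 = (-9 + (-12)**2 + 2*(-12)) - 110 = (-9 + 144 - 24) - 110 = 111 - 110 = 1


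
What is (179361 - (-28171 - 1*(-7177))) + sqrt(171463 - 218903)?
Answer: 200355 + 4*I*sqrt(2965) ≈ 2.0036e+5 + 217.81*I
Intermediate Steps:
(179361 - (-28171 - 1*(-7177))) + sqrt(171463 - 218903) = (179361 - (-28171 + 7177)) + sqrt(-47440) = (179361 - 1*(-20994)) + 4*I*sqrt(2965) = (179361 + 20994) + 4*I*sqrt(2965) = 200355 + 4*I*sqrt(2965)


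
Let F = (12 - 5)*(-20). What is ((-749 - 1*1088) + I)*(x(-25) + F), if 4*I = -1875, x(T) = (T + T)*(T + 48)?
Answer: 5948835/2 ≈ 2.9744e+6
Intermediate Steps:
x(T) = 2*T*(48 + T) (x(T) = (2*T)*(48 + T) = 2*T*(48 + T))
I = -1875/4 (I = (¼)*(-1875) = -1875/4 ≈ -468.75)
F = -140 (F = 7*(-20) = -140)
((-749 - 1*1088) + I)*(x(-25) + F) = ((-749 - 1*1088) - 1875/4)*(2*(-25)*(48 - 25) - 140) = ((-749 - 1088) - 1875/4)*(2*(-25)*23 - 140) = (-1837 - 1875/4)*(-1150 - 140) = -9223/4*(-1290) = 5948835/2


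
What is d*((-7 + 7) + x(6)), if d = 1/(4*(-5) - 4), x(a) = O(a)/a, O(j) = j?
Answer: -1/24 ≈ -0.041667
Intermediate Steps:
x(a) = 1 (x(a) = a/a = 1)
d = -1/24 (d = 1/(-20 - 4) = 1/(-24) = -1/24 ≈ -0.041667)
d*((-7 + 7) + x(6)) = -((-7 + 7) + 1)/24 = -(0 + 1)/24 = -1/24*1 = -1/24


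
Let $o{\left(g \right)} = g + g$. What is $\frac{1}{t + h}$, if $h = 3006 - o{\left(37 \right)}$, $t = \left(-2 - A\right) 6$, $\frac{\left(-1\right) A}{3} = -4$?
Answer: $\frac{1}{2848} \approx 0.00035112$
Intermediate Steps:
$A = 12$ ($A = \left(-3\right) \left(-4\right) = 12$)
$o{\left(g \right)} = 2 g$
$t = -84$ ($t = \left(-2 - 12\right) 6 = \left(-14\right) 6 = -84$)
$h = 2932$ ($h = 3006 - 2 \cdot 37 = 3006 - 74 = 2932$)
$\frac{1}{t + h} = \frac{1}{-84 + 2932} = \frac{1}{2848}$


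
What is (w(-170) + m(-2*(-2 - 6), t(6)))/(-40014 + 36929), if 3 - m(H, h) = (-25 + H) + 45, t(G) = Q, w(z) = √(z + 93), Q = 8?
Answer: 33/3085 - I*√77/3085 ≈ 0.010697 - 0.0028444*I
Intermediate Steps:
w(z) = √(93 + z)
t(G) = 8
m(H, h) = -17 - H (m(H, h) = 3 - ((-25 + H) + 45) = 3 - (20 + H) = 3 + (-20 - H) = -17 - H)
(w(-170) + m(-2*(-2 - 6), t(6)))/(-40014 + 36929) = (√(93 - 170) + (-17 - (-2)*(-2 - 6)))/(-40014 + 36929) = (√(-77) + (-17 - (-2)*(-8)))/(-3085) = (I*√77 + (-17 - 1*16))*(-1/3085) = (I*√77 + (-17 - 16))*(-1/3085) = (I*√77 - 33)*(-1/3085) = (-33 + I*√77)*(-1/3085) = 33/3085 - I*√77/3085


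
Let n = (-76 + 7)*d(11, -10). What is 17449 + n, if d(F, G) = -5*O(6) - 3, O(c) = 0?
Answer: 17656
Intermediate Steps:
d(F, G) = -3 (d(F, G) = -5*0 - 3 = 0 - 3 = -3)
n = 207 (n = (-76 + 7)*(-3) = -69*(-3) = 207)
17449 + n = 17449 + 207 = 17656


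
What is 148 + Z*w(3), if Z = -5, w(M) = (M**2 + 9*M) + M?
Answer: -47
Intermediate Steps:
w(M) = M**2 + 10*M
148 + Z*w(3) = 148 - 15*(10 + 3) = 148 - 15*13 = 148 - 5*39 = 148 - 195 = -47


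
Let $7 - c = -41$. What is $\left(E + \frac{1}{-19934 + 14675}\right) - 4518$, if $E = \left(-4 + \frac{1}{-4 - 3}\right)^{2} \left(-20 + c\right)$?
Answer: $- \frac{148629865}{36813} \approx -4037.4$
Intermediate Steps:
$c = 48$ ($c = 7 - -41 = 7 + 41 = 48$)
$E = \frac{3364}{7}$ ($E = \left(-4 + \frac{1}{-4 - 3}\right)^{2} \left(-20 + 48\right) = \left(-4 + \frac{1}{-7}\right)^{2} \cdot 28 = \left(-4 - \frac{1}{7}\right)^{2} \cdot 28 = \left(- \frac{29}{7}\right)^{2} \cdot 28 = \frac{841}{49} \cdot 28 = \frac{3364}{7} \approx 480.57$)
$\left(E + \frac{1}{-19934 + 14675}\right) - 4518 = \left(\frac{3364}{7} + \frac{1}{-19934 + 14675}\right) - 4518 = \left(\frac{3364}{7} + \frac{1}{-5259}\right) - 4518 = \left(\frac{3364}{7} - \frac{1}{5259}\right) - 4518 = \frac{17691269}{36813} - 4518 = - \frac{148629865}{36813}$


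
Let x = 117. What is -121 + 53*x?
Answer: 6080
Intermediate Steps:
-121 + 53*x = -121 + 53*117 = -121 + 6201 = 6080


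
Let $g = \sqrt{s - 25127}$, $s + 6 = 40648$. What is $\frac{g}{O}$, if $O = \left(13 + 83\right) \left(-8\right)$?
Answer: $- \frac{\sqrt{15515}}{768} \approx -0.16219$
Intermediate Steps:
$s = 40642$ ($s = -6 + 40648 = 40642$)
$O = -768$ ($O = 96 \left(-8\right) = -768$)
$g = \sqrt{15515}$ ($g = \sqrt{40642 - 25127} = \sqrt{15515} \approx 124.56$)
$\frac{g}{O} = \frac{\sqrt{15515}}{-768} = \sqrt{15515} \left(- \frac{1}{768}\right) = - \frac{\sqrt{15515}}{768}$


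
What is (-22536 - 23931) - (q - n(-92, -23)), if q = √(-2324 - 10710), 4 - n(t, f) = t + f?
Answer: -46348 - 7*I*√266 ≈ -46348.0 - 114.17*I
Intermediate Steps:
n(t, f) = 4 - f - t (n(t, f) = 4 - (t + f) = 4 - (f + t) = 4 + (-f - t) = 4 - f - t)
q = 7*I*√266 (q = √(-13034) = 7*I*√266 ≈ 114.17*I)
(-22536 - 23931) - (q - n(-92, -23)) = (-22536 - 23931) - (7*I*√266 - (4 - 1*(-23) - 1*(-92))) = -46467 - (7*I*√266 - (4 + 23 + 92)) = -46467 - (7*I*√266 - 1*119) = -46467 - (7*I*√266 - 119) = -46467 - (-119 + 7*I*√266) = -46467 + (119 - 7*I*√266) = -46348 - 7*I*√266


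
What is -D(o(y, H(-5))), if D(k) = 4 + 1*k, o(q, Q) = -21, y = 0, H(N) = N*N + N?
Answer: 17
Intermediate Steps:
H(N) = N + N**2 (H(N) = N**2 + N = N + N**2)
D(k) = 4 + k
-D(o(y, H(-5))) = -(4 - 21) = -1*(-17) = 17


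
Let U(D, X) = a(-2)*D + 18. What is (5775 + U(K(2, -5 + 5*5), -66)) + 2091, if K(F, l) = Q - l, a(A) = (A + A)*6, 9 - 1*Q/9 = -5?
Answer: 5340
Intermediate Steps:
Q = 126 (Q = 81 - 9*(-5) = 81 + 45 = 126)
a(A) = 12*A (a(A) = (2*A)*6 = 12*A)
K(F, l) = 126 - l
U(D, X) = 18 - 24*D (U(D, X) = (12*(-2))*D + 18 = -24*D + 18 = 18 - 24*D)
(5775 + U(K(2, -5 + 5*5), -66)) + 2091 = (5775 + (18 - 24*(126 - (-5 + 5*5)))) + 2091 = (5775 + (18 - 24*(126 - (-5 + 25)))) + 2091 = (5775 + (18 - 24*(126 - 1*20))) + 2091 = (5775 + (18 - 24*(126 - 20))) + 2091 = (5775 + (18 - 24*106)) + 2091 = (5775 + (18 - 2544)) + 2091 = (5775 - 2526) + 2091 = 3249 + 2091 = 5340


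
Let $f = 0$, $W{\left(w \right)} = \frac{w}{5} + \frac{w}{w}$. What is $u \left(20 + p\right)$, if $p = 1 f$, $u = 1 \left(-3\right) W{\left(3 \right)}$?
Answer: $-96$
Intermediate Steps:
$W{\left(w \right)} = 1 + \frac{w}{5}$ ($W{\left(w \right)} = w \frac{1}{5} + 1 = \frac{w}{5} + 1 = 1 + \frac{w}{5}$)
$u = - \frac{24}{5}$ ($u = 1 \left(-3\right) \left(1 + \frac{1}{5} \cdot 3\right) = - 3 \left(1 + \frac{3}{5}\right) = \left(-3\right) \frac{8}{5} = - \frac{24}{5} \approx -4.8$)
$p = 0$ ($p = 1 \cdot 0 = 0$)
$u \left(20 + p\right) = - \frac{24 \left(20 + 0\right)}{5} = \left(- \frac{24}{5}\right) 20 = -96$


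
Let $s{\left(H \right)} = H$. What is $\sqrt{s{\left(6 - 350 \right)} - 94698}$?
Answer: $i \sqrt{95042} \approx 308.29 i$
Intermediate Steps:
$\sqrt{s{\left(6 - 350 \right)} - 94698} = \sqrt{\left(6 - 350\right) - 94698} = \sqrt{-344 - 94698} = \sqrt{-95042} = i \sqrt{95042}$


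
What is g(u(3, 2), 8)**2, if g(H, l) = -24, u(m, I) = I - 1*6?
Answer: 576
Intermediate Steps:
u(m, I) = -6 + I (u(m, I) = I - 6 = -6 + I)
g(u(3, 2), 8)**2 = (-24)**2 = 576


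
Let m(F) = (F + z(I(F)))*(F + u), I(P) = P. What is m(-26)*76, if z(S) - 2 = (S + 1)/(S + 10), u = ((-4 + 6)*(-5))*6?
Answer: 293303/2 ≈ 1.4665e+5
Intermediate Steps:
u = -60 (u = (2*(-5))*6 = -10*6 = -60)
z(S) = 2 + (1 + S)/(10 + S) (z(S) = 2 + (S + 1)/(S + 10) = 2 + (1 + S)/(10 + S))
m(F) = (-60 + F)*(F + 3*(7 + F)/(10 + F)) (m(F) = (F + 3*(7 + F)/(10 + F))*(F - 60) = (F + 3*(7 + F)/(10 + F))*(-60 + F) = (-60 + F)*(F + 3*(7 + F)/(10 + F)))
m(-26)*76 = ((-1260 + (-26)³ - 759*(-26) - 47*(-26)²)/(10 - 26))*76 = ((-1260 - 17576 + 19734 - 47*676)/(-16))*76 = -(-1260 - 17576 + 19734 - 31772)/16*76 = -1/16*(-30874)*76 = (15437/8)*76 = 293303/2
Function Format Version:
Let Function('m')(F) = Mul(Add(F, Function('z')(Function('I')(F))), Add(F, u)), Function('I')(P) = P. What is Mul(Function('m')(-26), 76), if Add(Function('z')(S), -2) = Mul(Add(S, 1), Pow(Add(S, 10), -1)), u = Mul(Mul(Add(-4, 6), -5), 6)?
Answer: Rational(293303, 2) ≈ 1.4665e+5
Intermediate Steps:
u = -60 (u = Mul(Mul(2, -5), 6) = Mul(-10, 6) = -60)
Function('z')(S) = Add(2, Mul(Pow(Add(10, S), -1), Add(1, S))) (Function('z')(S) = Add(2, Mul(Add(S, 1), Pow(Add(S, 10), -1))) = Add(2, Mul(Add(1, S), Pow(Add(10, S), -1))) = Add(2, Mul(Pow(Add(10, S), -1), Add(1, S))))
Function('m')(F) = Mul(Add(-60, F), Add(F, Mul(3, Pow(Add(10, F), -1), Add(7, F)))) (Function('m')(F) = Mul(Add(F, Mul(3, Pow(Add(10, F), -1), Add(7, F))), Add(F, -60)) = Mul(Add(F, Mul(3, Pow(Add(10, F), -1), Add(7, F))), Add(-60, F)) = Mul(Add(-60, F), Add(F, Mul(3, Pow(Add(10, F), -1), Add(7, F)))))
Mul(Function('m')(-26), 76) = Mul(Mul(Pow(Add(10, -26), -1), Add(-1260, Pow(-26, 3), Mul(-759, -26), Mul(-47, Pow(-26, 2)))), 76) = Mul(Mul(Pow(-16, -1), Add(-1260, -17576, 19734, Mul(-47, 676))), 76) = Mul(Mul(Rational(-1, 16), Add(-1260, -17576, 19734, -31772)), 76) = Mul(Mul(Rational(-1, 16), -30874), 76) = Mul(Rational(15437, 8), 76) = Rational(293303, 2)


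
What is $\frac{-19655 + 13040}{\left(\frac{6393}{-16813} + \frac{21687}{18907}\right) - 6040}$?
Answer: $\frac{420559726293}{383954386112} \approx 1.0953$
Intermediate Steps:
$\frac{-19655 + 13040}{\left(\frac{6393}{-16813} + \frac{21687}{18907}\right) - 6040} = - \frac{6615}{\left(6393 \left(- \frac{1}{16813}\right) + 21687 \cdot \frac{1}{18907}\right) - 6040} = - \frac{6615}{\left(- \frac{6393}{16813} + \frac{21687}{18907}\right) - 6040} = - \frac{6615}{\frac{243751080}{317883391} - 6040} = - \frac{6615}{- \frac{1919771930560}{317883391}} = \left(-6615\right) \left(- \frac{317883391}{1919771930560}\right) = \frac{420559726293}{383954386112}$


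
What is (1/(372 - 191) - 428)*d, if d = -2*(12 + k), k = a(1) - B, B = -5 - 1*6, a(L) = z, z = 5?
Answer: 4338152/181 ≈ 23968.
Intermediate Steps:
a(L) = 5
B = -11 (B = -5 - 6 = -11)
k = 16 (k = 5 - 1*(-11) = 5 + 11 = 16)
d = -56 (d = -2*(12 + 16) = -2*28 = -56)
(1/(372 - 191) - 428)*d = (1/(372 - 191) - 428)*(-56) = (1/181 - 428)*(-56) = -77467/181*(-56) = 4338152/181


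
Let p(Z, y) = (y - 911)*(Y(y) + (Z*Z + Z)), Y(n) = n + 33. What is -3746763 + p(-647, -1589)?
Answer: -1044761763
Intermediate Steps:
Y(n) = 33 + n
p(Z, y) = (-911 + y)*(33 + Z + y + Z**2) (p(Z, y) = (y - 911)*((33 + y) + (Z*Z + Z)) = (-911 + y)*((33 + y) + (Z**2 + Z)) = (-911 + y)*((33 + y) + (Z + Z**2)) = (-911 + y)*(33 + Z + y + Z**2))
-3746763 + p(-647, -1589) = -3746763 + (-30063 + (-1589)**2 - 911*(-647) - 911*(-647)**2 - 878*(-1589) - 647*(-1589) - 1589*(-647)**2) = -3746763 + (-30063 + 2524921 + 589417 - 911*418609 + 1395142 + 1028083 - 1589*418609) = -3746763 + (-30063 + 2524921 + 589417 - 381352799 + 1395142 + 1028083 - 665169701) = -3746763 - 1041015000 = -1044761763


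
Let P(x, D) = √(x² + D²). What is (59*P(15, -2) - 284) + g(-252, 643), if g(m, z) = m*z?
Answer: -162320 + 59*√229 ≈ -1.6143e+5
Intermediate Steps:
P(x, D) = √(D² + x²)
(59*P(15, -2) - 284) + g(-252, 643) = (59*√((-2)² + 15²) - 284) - 252*643 = (59*√(4 + 225) - 284) - 162036 = (59*√229 - 284) - 162036 = (-284 + 59*√229) - 162036 = -162320 + 59*√229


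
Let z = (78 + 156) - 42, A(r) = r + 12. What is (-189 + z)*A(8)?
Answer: 60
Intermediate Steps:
A(r) = 12 + r
z = 192 (z = 234 - 42 = 192)
(-189 + z)*A(8) = (-189 + 192)*(12 + 8) = 3*20 = 60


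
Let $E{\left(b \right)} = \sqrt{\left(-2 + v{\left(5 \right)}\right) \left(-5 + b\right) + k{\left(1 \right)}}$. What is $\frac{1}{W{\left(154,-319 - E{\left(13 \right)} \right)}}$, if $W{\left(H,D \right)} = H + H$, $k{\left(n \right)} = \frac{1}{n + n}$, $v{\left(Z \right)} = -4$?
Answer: $\frac{1}{308} \approx 0.0032468$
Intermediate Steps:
$k{\left(n \right)} = \frac{1}{2 n}$
$E{\left(b \right)} = \sqrt{\frac{61}{2} - 6 b}$ ($E{\left(b \right)} = \sqrt{\left(-2 - 4\right) \left(-5 + b\right) + \frac{1}{2 \cdot 1}} = \sqrt{- 6 \left(-5 + b\right) + \frac{1}{2} \cdot 1} = \sqrt{\left(30 - 6 b\right) + \frac{1}{2}} = \sqrt{\frac{61}{2} - 6 b}$)
$W{\left(H,D \right)} = 2 H$
$\frac{1}{W{\left(154,-319 - E{\left(13 \right)} \right)}} = \frac{1}{2 \cdot 154} = \frac{1}{308}$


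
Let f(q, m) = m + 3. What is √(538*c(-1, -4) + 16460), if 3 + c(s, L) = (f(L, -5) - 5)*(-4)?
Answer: √29910 ≈ 172.95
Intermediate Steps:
f(q, m) = 3 + m
c(s, L) = 25 (c(s, L) = -3 + ((3 - 5) - 5)*(-4) = -3 + (-2 - 5)*(-4) = -3 - 7*(-4) = -3 + 28 = 25)
√(538*c(-1, -4) + 16460) = √(538*25 + 16460) = √(13450 + 16460) = √29910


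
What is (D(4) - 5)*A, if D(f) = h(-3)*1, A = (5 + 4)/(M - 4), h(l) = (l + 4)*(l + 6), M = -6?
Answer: 9/5 ≈ 1.8000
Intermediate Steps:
h(l) = (4 + l)*(6 + l)
A = -9/10 (A = (5 + 4)/(-6 - 4) = 9/(-10) = 9*(-1/10) = -9/10 ≈ -0.90000)
D(f) = 3 (D(f) = (24 + (-3)**2 + 10*(-3))*1 = (24 + 9 - 30)*1 = 3*1 = 3)
(D(4) - 5)*A = (3 - 5)*(-9/10) = -2*(-9/10) = 9/5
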